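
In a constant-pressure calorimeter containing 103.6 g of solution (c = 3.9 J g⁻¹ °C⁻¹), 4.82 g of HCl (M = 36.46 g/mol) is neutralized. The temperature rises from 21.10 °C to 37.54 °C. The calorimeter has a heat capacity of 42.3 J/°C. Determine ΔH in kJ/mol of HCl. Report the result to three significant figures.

|ΔT| = |37.54 − 21.10| = 16.44 °C
|q_surr| = (103.6 × 3.9 + 42.3) × 16.44 = 446.34 × 16.44 = 7338 J
n(HCl) = 4.82 / 36.46 = 0.1322 mol
Temperature rose, so q_rxn = −|q_surr| = -7.338 kJ
ΔH = q_rxn / n = -55.51 kJ/mol

ΔH = -55.5 kJ/mol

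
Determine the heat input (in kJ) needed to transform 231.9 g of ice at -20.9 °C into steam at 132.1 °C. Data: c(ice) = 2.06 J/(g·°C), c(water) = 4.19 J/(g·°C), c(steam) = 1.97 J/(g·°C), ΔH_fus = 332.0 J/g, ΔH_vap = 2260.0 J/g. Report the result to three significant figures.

q = 723 kJ

q1 (heat ice -20.9→0.0 °C): 231.9 × 2.06 × 20.9 = 9984 J
q2 (melt at 0 °C): 231.9 × 332.0 = 76991 J
q3 (heat water 0.0→100.0 °C): 231.9 × 4.19 × 100.0 = 97166 J
q4 (vaporize at 100 °C): 231.9 × 2260.0 = 524094 J
q5 (heat steam 100.0→132.1 °C): 231.9 × 1.97 × 32.1 = 14665 J
Total: 9984 + 76991 + 97166 + 524094 + 14665 = 722900 J = 723 kJ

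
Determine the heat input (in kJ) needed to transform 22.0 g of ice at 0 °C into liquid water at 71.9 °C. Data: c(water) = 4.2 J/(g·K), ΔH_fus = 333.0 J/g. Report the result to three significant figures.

q1 (melt at 0 °C): 22.0 × 333.0 = 7326 J
q2 (heat water 0.0→71.9 °C): 22.0 × 4.2 × 71.9 = 6644 J
Total: 7326 + 6644 = 13970 J = 14.0 kJ

q = 14.0 kJ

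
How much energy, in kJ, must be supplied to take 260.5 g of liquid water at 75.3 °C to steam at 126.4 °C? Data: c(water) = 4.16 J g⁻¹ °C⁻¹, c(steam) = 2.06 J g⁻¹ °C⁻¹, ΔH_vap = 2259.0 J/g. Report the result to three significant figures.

q1 (heat water 75.3→100.0 °C): 260.5 × 4.16 × 24.7 = 26767 J
q2 (vaporize at 100 °C): 260.5 × 2259.0 = 588470 J
q3 (heat steam 100.0→126.4 °C): 260.5 × 2.06 × 26.4 = 14167 J
Total: 26767 + 588470 + 14167 = 629404 J = 629 kJ

q = 629 kJ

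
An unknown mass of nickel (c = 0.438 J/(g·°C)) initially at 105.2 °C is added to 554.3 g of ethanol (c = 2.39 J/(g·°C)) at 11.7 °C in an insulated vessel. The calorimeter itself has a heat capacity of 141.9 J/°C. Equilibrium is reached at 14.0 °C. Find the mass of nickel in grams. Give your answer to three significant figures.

q_gained = (554.3 × 2.39 + 141.9) × (14.0 − 11.7) = 3373 J
q_lost = m × 0.438 × (105.2 − 14.0) = 39.9456 m
m = 3373 / 39.9456 = 84.4 g

m = 84.4 g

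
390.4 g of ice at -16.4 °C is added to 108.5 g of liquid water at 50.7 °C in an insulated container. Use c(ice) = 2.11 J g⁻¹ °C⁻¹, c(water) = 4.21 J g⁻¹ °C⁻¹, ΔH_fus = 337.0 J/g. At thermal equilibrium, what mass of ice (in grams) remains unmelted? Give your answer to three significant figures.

m_ice remaining = 362 g

Heat to warm all ice to 0 °C: 390.4×2.11×16.4 = 13509 J
Heat released by water cooling to 0 °C: 108.5×4.21×50.7 = 23159 J
23159 J < 13509 + 390.4×337.0 = 145073.8 J, so not all ice melts; final T = 0 °C.
Heat left for melting: 23159 − 13509 = 9650 J
Mass melted = 9650 / 337.0 = 28.64 g
Ice remaining = 390.4 − 28.64 = 361.76 g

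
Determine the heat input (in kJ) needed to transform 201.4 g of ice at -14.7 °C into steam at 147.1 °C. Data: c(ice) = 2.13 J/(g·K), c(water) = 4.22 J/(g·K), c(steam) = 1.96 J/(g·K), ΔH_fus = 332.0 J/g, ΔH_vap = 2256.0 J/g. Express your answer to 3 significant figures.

q1 (heat ice -14.7→0.0 °C): 201.4 × 2.13 × 14.7 = 6306 J
q2 (melt at 0 °C): 201.4 × 332.0 = 66865 J
q3 (heat water 0.0→100.0 °C): 201.4 × 4.22 × 100.0 = 84991 J
q4 (vaporize at 100 °C): 201.4 × 2256.0 = 454358 J
q5 (heat steam 100.0→147.1 °C): 201.4 × 1.96 × 47.1 = 18592 J
Total: 6306 + 66865 + 84991 + 454358 + 18592 = 631112 J = 631 kJ

q = 631 kJ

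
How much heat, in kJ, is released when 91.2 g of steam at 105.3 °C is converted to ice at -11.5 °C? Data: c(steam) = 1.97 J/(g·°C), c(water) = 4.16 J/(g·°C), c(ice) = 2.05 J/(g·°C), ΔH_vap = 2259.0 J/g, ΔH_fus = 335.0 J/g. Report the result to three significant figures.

q1 (cool steam 105.3→100 °C): 91.2 × 1.97 × 5.3 = 952 J
q2 (condense at 100 °C): 91.2 × 2259.0 = 206021 J
q3 (cool water 100→0 °C): 91.2 × 4.16 × 100.0 = 37939 J
q4 (freeze at 0 °C): 91.2 × 335.0 = 30552 J
q5 (cool ice 0→-11.5 °C): 91.2 × 2.05 × 11.5 = 2150 J
Total: 952 + 206021 + 37939 + 30552 + 2150 = 277614 J = 278 kJ

q = 278 kJ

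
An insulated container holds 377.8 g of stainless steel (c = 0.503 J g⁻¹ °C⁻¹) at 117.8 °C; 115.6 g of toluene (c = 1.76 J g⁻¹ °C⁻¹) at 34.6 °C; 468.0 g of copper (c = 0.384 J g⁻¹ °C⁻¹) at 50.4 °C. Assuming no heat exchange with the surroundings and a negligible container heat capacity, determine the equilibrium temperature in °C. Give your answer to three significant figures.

T_f = 67.1 °C

Σ mᵢcᵢ(T − Tᵢ) = 0  ⇒  T = Σ mᵢcᵢTᵢ / Σ mᵢcᵢ
Σ mᵢcᵢ = 377.8×0.503 + 115.6×1.76 + 468.0×0.384 = 573.2014
Σ mᵢcᵢTᵢ = 190.0334×117.8 + 203.456×34.6 + 179.712×50.4 = 38483
T = 38483 / 573.2014 = 67.14 °C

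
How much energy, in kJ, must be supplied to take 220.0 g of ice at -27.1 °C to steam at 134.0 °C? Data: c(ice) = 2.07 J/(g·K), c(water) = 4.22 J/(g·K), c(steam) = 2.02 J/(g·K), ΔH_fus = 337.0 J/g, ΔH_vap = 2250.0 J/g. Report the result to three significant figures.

q = 689 kJ

q1 (heat ice -27.1→0.0 °C): 220.0 × 2.07 × 27.1 = 12341 J
q2 (melt at 0 °C): 220.0 × 337.0 = 74140 J
q3 (heat water 0.0→100.0 °C): 220.0 × 4.22 × 100.0 = 92840 J
q4 (vaporize at 100 °C): 220.0 × 2250.0 = 495000 J
q5 (heat steam 100.0→134.0 °C): 220.0 × 2.02 × 34.0 = 15110 J
Total: 12341 + 74140 + 92840 + 495000 + 15110 = 689431 J = 689 kJ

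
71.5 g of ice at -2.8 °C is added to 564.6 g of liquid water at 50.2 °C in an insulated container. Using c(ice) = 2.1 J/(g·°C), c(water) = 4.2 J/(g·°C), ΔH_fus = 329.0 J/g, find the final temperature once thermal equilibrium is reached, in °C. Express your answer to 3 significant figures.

T_f = 35.6 °C

Heat to bring ice to 0 °C and melt it: q₁ = 71.5×2.1×2.8 + 71.5×329.0 = 23944 J
Heat the water can supply cooling to 0 °C: 564.6×4.2×50.2 = 119040 J > q₁, so all ice melts.
Energy balance: 564.6×4.2×(50.2 − T) = 23944 + 71.5×4.2×(T − 0)
2371.32(50.2 − T) = 23944 + 300.3 T
119040 − 23944 = 2671.62 T
T = 95096 / 2671.62 = 35.59 °C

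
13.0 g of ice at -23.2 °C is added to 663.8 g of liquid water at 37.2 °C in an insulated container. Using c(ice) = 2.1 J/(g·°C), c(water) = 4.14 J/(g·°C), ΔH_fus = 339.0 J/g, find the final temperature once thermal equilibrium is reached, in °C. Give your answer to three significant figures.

Heat to bring ice to 0 °C and melt it: q₁ = 13.0×2.1×23.2 + 13.0×339.0 = 5040.4 J
Heat the water can supply cooling to 0 °C: 663.8×4.14×37.2 = 102231 J > q₁, so all ice melts.
Energy balance: 663.8×4.14×(37.2 − T) = 5040.4 + 13.0×4.14×(T − 0)
2748.132(37.2 − T) = 5040.4 + 53.82 T
102231 − 5040.4 = 2801.952 T
T = 97190.6 / 2801.952 = 34.69 °C

T_f = 34.7 °C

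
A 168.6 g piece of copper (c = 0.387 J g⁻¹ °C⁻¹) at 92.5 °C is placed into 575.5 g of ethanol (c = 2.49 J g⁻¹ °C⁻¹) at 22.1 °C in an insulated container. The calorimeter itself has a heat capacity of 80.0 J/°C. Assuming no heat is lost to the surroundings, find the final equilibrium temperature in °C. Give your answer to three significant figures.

T_f = 25.0 °C

Heat lost by copper = heat gained by ethanol + calorimeter.
(168.6)(0.387)(92.5 − T) = [(575.5)(2.49) + 80.0](T − 22.1)
65.2482 (92.5 − T) = 1512.995 (T − 22.1)
6035.5 − 65.2482 T = 1512.995 T − 33437
39472.5 = 1578.2432 T
T = 25.01 °C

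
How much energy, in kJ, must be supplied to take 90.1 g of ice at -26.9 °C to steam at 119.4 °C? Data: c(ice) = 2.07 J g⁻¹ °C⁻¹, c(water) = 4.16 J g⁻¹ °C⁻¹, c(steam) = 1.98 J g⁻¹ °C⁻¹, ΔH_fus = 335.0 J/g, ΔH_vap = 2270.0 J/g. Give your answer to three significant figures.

q1 (heat ice -26.9→0.0 °C): 90.1 × 2.07 × 26.9 = 5017 J
q2 (melt at 0 °C): 90.1 × 335.0 = 30184 J
q3 (heat water 0.0→100.0 °C): 90.1 × 4.16 × 100.0 = 37482 J
q4 (vaporize at 100 °C): 90.1 × 2270.0 = 204527 J
q5 (heat steam 100.0→119.4 °C): 90.1 × 1.98 × 19.4 = 3461 J
Total: 5017 + 30184 + 37482 + 204527 + 3461 = 280671 J = 281 kJ

q = 281 kJ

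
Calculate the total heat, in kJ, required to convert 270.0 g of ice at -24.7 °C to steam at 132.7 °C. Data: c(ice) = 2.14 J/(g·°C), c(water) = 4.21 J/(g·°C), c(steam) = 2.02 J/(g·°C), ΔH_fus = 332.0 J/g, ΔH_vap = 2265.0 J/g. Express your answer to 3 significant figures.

q1 (heat ice -24.7→0.0 °C): 270.0 × 2.14 × 24.7 = 14272 J
q2 (melt at 0 °C): 270.0 × 332.0 = 89640 J
q3 (heat water 0.0→100.0 °C): 270.0 × 4.21 × 100.0 = 113670 J
q4 (vaporize at 100 °C): 270.0 × 2265.0 = 611550 J
q5 (heat steam 100.0→132.7 °C): 270.0 × 2.02 × 32.7 = 17835 J
Total: 14272 + 89640 + 113670 + 611550 + 17835 = 846967 J = 847 kJ

q = 847 kJ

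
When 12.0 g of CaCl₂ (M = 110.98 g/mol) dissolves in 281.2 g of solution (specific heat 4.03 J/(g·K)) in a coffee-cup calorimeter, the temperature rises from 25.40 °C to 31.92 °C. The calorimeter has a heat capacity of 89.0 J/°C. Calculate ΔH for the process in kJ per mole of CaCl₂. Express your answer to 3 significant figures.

ΔH = -73.7 kJ/mol

|ΔT| = |31.92 − 25.40| = 6.52 °C
|q_surr| = (281.2 × 4.03 + 89.0) × 6.52 = 1222.236 × 6.52 = 7969 J
n(CaCl₂) = 12.0 / 110.98 = 0.1081 mol
Temperature rose, so q_rxn = −|q_surr| = -7.969 kJ
ΔH = q_rxn / n = -73.72 kJ/mol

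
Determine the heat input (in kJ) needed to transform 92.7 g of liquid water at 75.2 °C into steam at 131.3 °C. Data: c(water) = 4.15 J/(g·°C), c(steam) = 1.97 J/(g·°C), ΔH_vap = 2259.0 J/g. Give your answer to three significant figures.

q = 225 kJ

q1 (heat water 75.2→100.0 °C): 92.7 × 4.15 × 24.8 = 9541 J
q2 (vaporize at 100 °C): 92.7 × 2259.0 = 209409 J
q3 (heat steam 100.0→131.3 °C): 92.7 × 1.97 × 31.3 = 5716 J
Total: 9541 + 209409 + 5716 = 224666 J = 225 kJ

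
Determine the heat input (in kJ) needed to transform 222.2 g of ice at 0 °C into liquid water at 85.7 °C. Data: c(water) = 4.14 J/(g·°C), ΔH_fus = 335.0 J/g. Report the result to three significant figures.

q1 (melt at 0 °C): 222.2 × 335.0 = 74437 J
q2 (heat water 0.0→85.7 °C): 222.2 × 4.14 × 85.7 = 78836 J
Total: 74437 + 78836 = 153273 J = 153 kJ

q = 153 kJ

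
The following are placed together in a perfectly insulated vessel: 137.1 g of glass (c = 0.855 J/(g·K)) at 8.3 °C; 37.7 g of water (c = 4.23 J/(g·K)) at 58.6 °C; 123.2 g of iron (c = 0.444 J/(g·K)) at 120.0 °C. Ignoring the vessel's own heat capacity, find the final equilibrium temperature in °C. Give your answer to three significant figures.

T_f = 50.9 °C

Σ mᵢcᵢ(T − Tᵢ) = 0  ⇒  T = Σ mᵢcᵢTᵢ / Σ mᵢcᵢ
Σ mᵢcᵢ = 137.1×0.855 + 37.7×4.23 + 123.2×0.444 = 331.3923
Σ mᵢcᵢTᵢ = 117.2205×8.3 + 159.471×58.6 + 54.7008×120.0 = 16882
T = 16882 / 331.3923 = 50.94 °C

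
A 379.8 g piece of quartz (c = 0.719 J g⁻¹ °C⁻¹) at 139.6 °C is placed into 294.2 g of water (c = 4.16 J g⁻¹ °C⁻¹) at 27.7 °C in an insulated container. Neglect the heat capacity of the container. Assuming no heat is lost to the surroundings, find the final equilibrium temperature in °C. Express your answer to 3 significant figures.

T_f = 48.1 °C

Heat lost by quartz = heat gained by water.
(379.8)(0.719)(139.6 − T) = (294.2)(4.16)(T − 27.7)
273.0762 (139.6 − T) = 1223.872 (T − 27.7)
38121 − 273.0762 T = 1223.872 T − 33901
72022 = 1496.9482 T
T = 48.11 °C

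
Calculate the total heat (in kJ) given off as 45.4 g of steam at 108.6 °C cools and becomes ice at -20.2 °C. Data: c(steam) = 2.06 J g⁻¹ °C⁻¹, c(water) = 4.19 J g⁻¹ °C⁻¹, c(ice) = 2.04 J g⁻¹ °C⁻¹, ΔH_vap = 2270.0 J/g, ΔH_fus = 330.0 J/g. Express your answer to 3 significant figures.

q1 (cool steam 108.6→100 °C): 45.4 × 2.06 × 8.6 = 804 J
q2 (condense at 100 °C): 45.4 × 2270.0 = 103058 J
q3 (cool water 100→0 °C): 45.4 × 4.19 × 100.0 = 19023 J
q4 (freeze at 0 °C): 45.4 × 330.0 = 14982 J
q5 (cool ice 0→-20.2 °C): 45.4 × 2.04 × 20.2 = 1871 J
Total: 804 + 103058 + 19023 + 14982 + 1871 = 139738 J = 140 kJ

q = 140 kJ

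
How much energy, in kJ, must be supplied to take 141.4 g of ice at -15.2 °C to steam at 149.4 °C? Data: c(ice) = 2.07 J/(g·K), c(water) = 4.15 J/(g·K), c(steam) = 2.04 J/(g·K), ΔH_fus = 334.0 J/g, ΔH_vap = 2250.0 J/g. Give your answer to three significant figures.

q = 443 kJ

q1 (heat ice -15.2→0.0 °C): 141.4 × 2.07 × 15.2 = 4449 J
q2 (melt at 0 °C): 141.4 × 334.0 = 47228 J
q3 (heat water 0.0→100.0 °C): 141.4 × 4.15 × 100.0 = 58681 J
q4 (vaporize at 100 °C): 141.4 × 2250.0 = 318150 J
q5 (heat steam 100.0→149.4 °C): 141.4 × 2.04 × 49.4 = 14250 J
Total: 4449 + 47228 + 58681 + 318150 + 14250 = 442758 J = 443 kJ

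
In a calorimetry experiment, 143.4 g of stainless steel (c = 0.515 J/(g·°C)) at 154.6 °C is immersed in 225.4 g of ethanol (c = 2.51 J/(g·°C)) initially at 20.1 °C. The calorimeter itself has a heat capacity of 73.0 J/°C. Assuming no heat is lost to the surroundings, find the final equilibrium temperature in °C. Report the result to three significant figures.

T_f = 34.0 °C

Heat lost by stainless steel = heat gained by ethanol + calorimeter.
(143.4)(0.515)(154.6 − T) = [(225.4)(2.51) + 73.0](T − 20.1)
73.851 (154.6 − T) = 638.754 (T − 20.1)
11417 − 73.851 T = 638.754 T − 12839
24256 = 712.605 T
T = 34.04 °C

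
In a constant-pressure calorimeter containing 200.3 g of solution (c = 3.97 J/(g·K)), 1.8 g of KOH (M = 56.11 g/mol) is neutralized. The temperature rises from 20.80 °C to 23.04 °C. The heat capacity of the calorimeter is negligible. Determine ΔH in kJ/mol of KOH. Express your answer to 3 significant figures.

|ΔT| = |23.04 − 20.80| = 2.24 °C
|q_surr| = (200.3 × 3.97) × 2.24 = 795.191 × 2.24 = 1781 J
n(KOH) = 1.8 / 56.11 = 0.03208 mol
Temperature rose, so q_rxn = −|q_surr| = -1.781 kJ
ΔH = q_rxn / n = -55.52 kJ/mol

ΔH = -55.5 kJ/mol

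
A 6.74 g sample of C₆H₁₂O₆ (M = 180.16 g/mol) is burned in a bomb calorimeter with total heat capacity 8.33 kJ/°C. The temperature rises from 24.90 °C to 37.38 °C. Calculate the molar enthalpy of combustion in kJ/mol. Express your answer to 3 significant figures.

ΔH = -2780 kJ/mol

ΔT = 37.38 − 24.90 = 12.48 °C
q_cal = C_cal × ΔT = 8.33 × 12.48 = 103.9584 kJ
n = 6.74 / 180.16 = 0.03741 mol
q_rxn = −q_cal = -103.9584 kJ
ΔH = -103.9584 / 0.03741 = -2779 kJ/mol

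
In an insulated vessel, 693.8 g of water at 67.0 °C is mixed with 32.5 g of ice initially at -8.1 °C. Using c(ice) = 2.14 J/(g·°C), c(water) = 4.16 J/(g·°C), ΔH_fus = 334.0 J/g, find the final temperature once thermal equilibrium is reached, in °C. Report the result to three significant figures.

T_f = 60.2 °C

Heat to bring ice to 0 °C and melt it: q₁ = 32.5×2.14×8.1 + 32.5×334.0 = 11418 J
Heat the water can supply cooling to 0 °C: 693.8×4.16×67.0 = 193376 J > q₁, so all ice melts.
Energy balance: 693.8×4.16×(67.0 − T) = 11418 + 32.5×4.16×(T − 0)
2886.208(67.0 − T) = 11418 + 135.2 T
193376 − 11418 = 3021.408 T
T = 181958 / 3021.408 = 60.22 °C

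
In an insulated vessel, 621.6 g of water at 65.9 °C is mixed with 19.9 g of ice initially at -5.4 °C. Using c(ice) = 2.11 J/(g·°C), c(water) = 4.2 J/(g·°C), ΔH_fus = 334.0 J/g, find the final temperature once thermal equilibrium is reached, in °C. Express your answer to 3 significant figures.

T_f = 61.3 °C

Heat to bring ice to 0 °C and melt it: q₁ = 19.9×2.11×5.4 + 19.9×334.0 = 6873.3 J
Heat the water can supply cooling to 0 °C: 621.6×4.2×65.9 = 172046 J > q₁, so all ice melts.
Energy balance: 621.6×4.2×(65.9 − T) = 6873.3 + 19.9×4.2×(T − 0)
2610.72(65.9 − T) = 6873.3 + 83.58 T
172046 − 6873.3 = 2694.30 T
T = 165172.7 / 2694.30 = 61.30 °C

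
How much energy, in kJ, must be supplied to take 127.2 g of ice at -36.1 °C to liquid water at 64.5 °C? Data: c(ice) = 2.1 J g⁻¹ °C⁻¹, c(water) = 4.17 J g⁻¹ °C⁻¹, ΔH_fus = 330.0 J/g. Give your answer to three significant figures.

q = 85.8 kJ

q1 (heat ice -36.1→0.0 °C): 127.2 × 2.1 × 36.1 = 9643 J
q2 (melt at 0 °C): 127.2 × 330.0 = 41976 J
q3 (heat water 0.0→64.5 °C): 127.2 × 4.17 × 64.5 = 34212 J
Total: 9643 + 41976 + 34212 = 85831 J = 85.8 kJ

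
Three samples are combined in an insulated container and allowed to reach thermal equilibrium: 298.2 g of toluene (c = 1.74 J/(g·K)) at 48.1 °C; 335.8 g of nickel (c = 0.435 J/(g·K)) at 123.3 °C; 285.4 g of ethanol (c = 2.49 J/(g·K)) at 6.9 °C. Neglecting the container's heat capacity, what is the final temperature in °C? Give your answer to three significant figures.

Σ mᵢcᵢ(T − Tᵢ) = 0  ⇒  T = Σ mᵢcᵢTᵢ / Σ mᵢcᵢ
Σ mᵢcᵢ = 298.2×1.74 + 335.8×0.435 + 285.4×2.49 = 1375.587
Σ mᵢcᵢTᵢ = 518.868×48.1 + 146.073×123.3 + 710.646×6.9 = 47872
T = 47872 / 1375.587 = 34.80 °C

T_f = 34.8 °C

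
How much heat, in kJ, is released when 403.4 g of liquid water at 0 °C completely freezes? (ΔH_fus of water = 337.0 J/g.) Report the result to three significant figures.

q = m × ΔH_fus = 403.4 × 337.0 = 135900 J = 136 kJ

q = 136 kJ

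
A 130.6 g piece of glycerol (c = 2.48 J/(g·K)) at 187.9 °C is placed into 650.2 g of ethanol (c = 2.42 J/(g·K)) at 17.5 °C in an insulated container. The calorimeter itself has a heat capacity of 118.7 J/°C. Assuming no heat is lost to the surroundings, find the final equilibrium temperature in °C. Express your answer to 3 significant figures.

Heat lost by glycerol = heat gained by ethanol + calorimeter.
(130.6)(2.48)(187.9 − T) = [(650.2)(2.42) + 118.7](T − 17.5)
323.888 (187.9 − T) = 1692.184 (T − 17.5)
60859 − 323.888 T = 1692.184 T − 29613
90472 = 2016.072 T
T = 44.88 °C

T_f = 44.9 °C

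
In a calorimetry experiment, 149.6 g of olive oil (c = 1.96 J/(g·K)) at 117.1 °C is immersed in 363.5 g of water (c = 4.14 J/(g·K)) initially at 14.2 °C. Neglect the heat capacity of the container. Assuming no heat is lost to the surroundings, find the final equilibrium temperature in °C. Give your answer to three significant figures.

Heat lost by olive oil = heat gained by water.
(149.6)(1.96)(117.1 − T) = (363.5)(4.14)(T − 14.2)
293.216 (117.1 − T) = 1504.89 (T − 14.2)
34336 − 293.216 T = 1504.89 T − 21369
55705 = 1798.106 T
T = 30.98 °C

T_f = 31.0 °C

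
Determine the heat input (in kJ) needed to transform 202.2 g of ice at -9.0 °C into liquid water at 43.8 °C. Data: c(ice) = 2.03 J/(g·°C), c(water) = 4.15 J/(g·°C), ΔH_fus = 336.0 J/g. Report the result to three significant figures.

q1 (heat ice -9.0→0.0 °C): 202.2 × 2.03 × 9.0 = 3694 J
q2 (melt at 0 °C): 202.2 × 336.0 = 67939 J
q3 (heat water 0.0→43.8 °C): 202.2 × 4.15 × 43.8 = 36754 J
Total: 3694 + 67939 + 36754 = 108387 J = 108 kJ

q = 108 kJ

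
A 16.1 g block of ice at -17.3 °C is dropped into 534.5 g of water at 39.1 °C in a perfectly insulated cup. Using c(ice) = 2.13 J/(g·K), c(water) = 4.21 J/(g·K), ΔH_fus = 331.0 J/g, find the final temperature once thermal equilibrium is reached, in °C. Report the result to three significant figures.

Heat to bring ice to 0 °C and melt it: q₁ = 16.1×2.13×17.3 + 16.1×331.0 = 5922.4 J
Heat the water can supply cooling to 0 °C: 534.5×4.21×39.1 = 87984.6 J > q₁, so all ice melts.
Energy balance: 534.5×4.21×(39.1 − T) = 5922.4 + 16.1×4.21×(T − 0)
2250.245(39.1 − T) = 5922.4 + 67.781 T
87984.6 − 5922.4 = 2318.026 T
T = 82062.2 / 2318.026 = 35.40 °C

T_f = 35.4 °C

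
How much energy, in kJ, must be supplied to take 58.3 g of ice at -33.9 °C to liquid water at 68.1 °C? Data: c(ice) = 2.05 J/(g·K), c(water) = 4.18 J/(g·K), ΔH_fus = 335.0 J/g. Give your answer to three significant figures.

q1 (heat ice -33.9→0.0 °C): 58.3 × 2.05 × 33.9 = 4052 J
q2 (melt at 0 °C): 58.3 × 335.0 = 19531 J
q3 (heat water 0.0→68.1 °C): 58.3 × 4.18 × 68.1 = 16596 J
Total: 4052 + 19531 + 16596 = 40179 J = 40.2 kJ

q = 40.2 kJ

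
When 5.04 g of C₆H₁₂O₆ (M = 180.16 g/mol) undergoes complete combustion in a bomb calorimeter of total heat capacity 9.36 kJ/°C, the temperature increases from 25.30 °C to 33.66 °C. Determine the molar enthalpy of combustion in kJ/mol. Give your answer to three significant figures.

ΔT = 33.66 − 25.30 = 8.36 °C
q_cal = C_cal × ΔT = 9.36 × 8.36 = 78.2496 kJ
n = 5.04 / 180.16 = 0.02798 mol
q_rxn = −q_cal = -78.2496 kJ
ΔH = -78.2496 / 0.02798 = -2797 kJ/mol

ΔH = -2800 kJ/mol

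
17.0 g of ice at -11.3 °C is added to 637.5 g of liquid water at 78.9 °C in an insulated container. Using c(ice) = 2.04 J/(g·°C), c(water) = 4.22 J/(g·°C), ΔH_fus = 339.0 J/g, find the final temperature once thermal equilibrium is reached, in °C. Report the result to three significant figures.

T_f = 74.6 °C

Heat to bring ice to 0 °C and melt it: q₁ = 17.0×2.04×11.3 + 17.0×339.0 = 6154.9 J
Heat the water can supply cooling to 0 °C: 637.5×4.22×78.9 = 212261 J > q₁, so all ice melts.
Energy balance: 637.5×4.22×(78.9 − T) = 6154.9 + 17.0×4.22×(T − 0)
2690.25(78.9 − T) = 6154.9 + 71.74 T
212261 − 6154.9 = 2761.99 T
T = 206106.1 / 2761.99 = 74.62 °C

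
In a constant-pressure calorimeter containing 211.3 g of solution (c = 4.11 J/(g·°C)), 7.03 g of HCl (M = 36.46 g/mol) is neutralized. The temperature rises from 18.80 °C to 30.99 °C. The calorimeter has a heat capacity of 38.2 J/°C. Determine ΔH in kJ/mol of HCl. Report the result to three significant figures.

|ΔT| = |30.99 − 18.80| = 12.19 °C
|q_surr| = (211.3 × 4.11 + 38.2) × 12.19 = 906.643 × 12.19 = 11050 J
n(HCl) = 7.03 / 36.46 = 0.1928 mol
Temperature rose, so q_rxn = −|q_surr| = -11.05 kJ
ΔH = q_rxn / n = -57.31 kJ/mol

ΔH = -57.3 kJ/mol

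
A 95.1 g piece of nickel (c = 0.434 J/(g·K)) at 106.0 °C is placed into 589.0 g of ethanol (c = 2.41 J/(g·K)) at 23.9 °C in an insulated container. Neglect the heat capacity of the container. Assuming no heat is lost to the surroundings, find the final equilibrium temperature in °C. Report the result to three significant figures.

T_f = 26.2 °C

Heat lost by nickel = heat gained by ethanol.
(95.1)(0.434)(106.0 − T) = (589.0)(2.41)(T − 23.9)
41.2734 (106.0 − T) = 1419.49 (T − 23.9)
4375.0 − 41.2734 T = 1419.49 T − 33926
38301.0 = 1460.7634 T
T = 26.22 °C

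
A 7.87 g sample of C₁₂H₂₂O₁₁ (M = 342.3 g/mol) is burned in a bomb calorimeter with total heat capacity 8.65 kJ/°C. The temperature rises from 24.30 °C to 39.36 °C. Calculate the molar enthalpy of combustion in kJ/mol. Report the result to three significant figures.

ΔH = -5670 kJ/mol

ΔT = 39.36 − 24.30 = 15.06 °C
q_cal = C_cal × ΔT = 8.65 × 15.06 = 130.269 kJ
n = 7.87 / 342.3 = 0.02299 mol
q_rxn = −q_cal = -130.269 kJ
ΔH = -130.269 / 0.02299 = -5666 kJ/mol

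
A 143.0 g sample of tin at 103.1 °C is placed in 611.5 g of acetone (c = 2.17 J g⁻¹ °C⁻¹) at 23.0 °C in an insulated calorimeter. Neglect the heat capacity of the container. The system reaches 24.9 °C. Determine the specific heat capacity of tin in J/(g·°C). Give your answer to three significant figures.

c = 0.225 J/(g·°C)

q_gained = (611.5 × 2.17) × (24.9 − 23.0) = 2521 J
q_lost = 143.0 × c × (103.1 − 24.9) = 11182.6 c
Set equal: c = 2521 / 11182.6 = 0.225 J/(g·°C)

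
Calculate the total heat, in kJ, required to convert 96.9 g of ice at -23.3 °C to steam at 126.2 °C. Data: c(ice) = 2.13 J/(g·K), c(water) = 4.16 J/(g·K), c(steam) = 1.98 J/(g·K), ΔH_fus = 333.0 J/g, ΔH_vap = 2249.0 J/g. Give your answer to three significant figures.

q1 (heat ice -23.3→0.0 °C): 96.9 × 2.13 × 23.3 = 4809 J
q2 (melt at 0 °C): 96.9 × 333.0 = 32268 J
q3 (heat water 0.0→100.0 °C): 96.9 × 4.16 × 100.0 = 40310 J
q4 (vaporize at 100 °C): 96.9 × 2249.0 = 217928 J
q5 (heat steam 100.0→126.2 °C): 96.9 × 1.98 × 26.2 = 5027 J
Total: 4809 + 32268 + 40310 + 217928 + 5027 = 300342 J = 300 kJ

q = 300 kJ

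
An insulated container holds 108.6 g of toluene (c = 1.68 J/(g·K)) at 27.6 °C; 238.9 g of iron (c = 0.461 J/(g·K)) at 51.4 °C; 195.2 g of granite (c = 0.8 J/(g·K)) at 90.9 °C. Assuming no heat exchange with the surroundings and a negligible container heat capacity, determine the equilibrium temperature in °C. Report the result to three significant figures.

T_f = 55.5 °C

Σ mᵢcᵢ(T − Tᵢ) = 0  ⇒  T = Σ mᵢcᵢTᵢ / Σ mᵢcᵢ
Σ mᵢcᵢ = 108.6×1.68 + 238.9×0.461 + 195.2×0.8 = 448.7409
Σ mᵢcᵢTᵢ = 182.448×27.6 + 110.1329×51.4 + 156.16×90.9 = 24891
T = 24891 / 448.7409 = 55.47 °C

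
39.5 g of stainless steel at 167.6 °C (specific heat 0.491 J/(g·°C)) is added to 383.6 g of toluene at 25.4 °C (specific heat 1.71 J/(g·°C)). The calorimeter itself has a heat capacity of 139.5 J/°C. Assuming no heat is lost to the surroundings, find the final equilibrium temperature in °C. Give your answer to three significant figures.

Heat lost by stainless steel = heat gained by toluene + calorimeter.
(39.5)(0.491)(167.6 − T) = [(383.6)(1.71) + 139.5](T − 25.4)
19.3945 (167.6 − T) = 795.456 (T − 25.4)
3250.5 − 19.3945 T = 795.456 T − 20205
23455.5 = 814.8505 T
T = 28.79 °C

T_f = 28.8 °C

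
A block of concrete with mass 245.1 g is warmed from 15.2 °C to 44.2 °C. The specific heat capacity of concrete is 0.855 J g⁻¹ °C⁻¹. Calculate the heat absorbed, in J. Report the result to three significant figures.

q = m c ΔT = 245.1 × 0.855 × (44.2 − 15.2)
q = 245.1 × 0.855 × 29.0 = 6077 J

q = 6080 J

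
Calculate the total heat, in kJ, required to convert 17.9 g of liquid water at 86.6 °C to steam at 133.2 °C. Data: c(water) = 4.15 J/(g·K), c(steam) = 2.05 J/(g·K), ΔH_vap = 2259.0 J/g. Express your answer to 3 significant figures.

q = 42.6 kJ

q1 (heat water 86.6→100.0 °C): 17.9 × 4.15 × 13.4 = 995 J
q2 (vaporize at 100 °C): 17.9 × 2259.0 = 40436 J
q3 (heat steam 100.0→133.2 °C): 17.9 × 2.05 × 33.2 = 1218 J
Total: 995 + 40436 + 1218 = 42649 J = 42.6 kJ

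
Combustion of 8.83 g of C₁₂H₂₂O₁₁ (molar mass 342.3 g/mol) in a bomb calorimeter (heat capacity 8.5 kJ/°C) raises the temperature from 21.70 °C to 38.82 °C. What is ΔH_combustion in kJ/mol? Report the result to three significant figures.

ΔH = -5640 kJ/mol

ΔT = 38.82 − 21.70 = 17.12 °C
q_cal = C_cal × ΔT = 8.5 × 17.12 = 145.52 kJ
n = 8.83 / 342.3 = 0.02580 mol
q_rxn = −q_cal = -145.52 kJ
ΔH = -145.52 / 0.02580 = -5640 kJ/mol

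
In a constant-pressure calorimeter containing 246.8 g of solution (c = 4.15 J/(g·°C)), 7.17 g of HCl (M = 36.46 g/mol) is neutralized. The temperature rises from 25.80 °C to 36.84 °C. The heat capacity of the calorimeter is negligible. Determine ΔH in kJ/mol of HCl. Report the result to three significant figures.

|ΔT| = |36.84 − 25.80| = 11.04 °C
|q_surr| = (246.8 × 4.15) × 11.04 = 1024.22 × 11.04 = 11310 J
n(HCl) = 7.17 / 36.46 = 0.1967 mol
Temperature rose, so q_rxn = −|q_surr| = -11.31 kJ
ΔH = q_rxn / n = -57.50 kJ/mol

ΔH = -57.5 kJ/mol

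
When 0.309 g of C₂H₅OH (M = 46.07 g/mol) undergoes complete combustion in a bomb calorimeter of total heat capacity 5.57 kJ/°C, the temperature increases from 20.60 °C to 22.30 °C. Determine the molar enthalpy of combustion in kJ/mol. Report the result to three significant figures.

ΔT = 22.30 − 20.60 = 1.70 °C
q_cal = C_cal × ΔT = 5.57 × 1.70 = 9.469 kJ
n = 0.309 / 46.07 = 0.006707 mol
q_rxn = −q_cal = -9.469 kJ
ΔH = -9.469 / 0.006707 = -1412 kJ/mol

ΔH = -1410 kJ/mol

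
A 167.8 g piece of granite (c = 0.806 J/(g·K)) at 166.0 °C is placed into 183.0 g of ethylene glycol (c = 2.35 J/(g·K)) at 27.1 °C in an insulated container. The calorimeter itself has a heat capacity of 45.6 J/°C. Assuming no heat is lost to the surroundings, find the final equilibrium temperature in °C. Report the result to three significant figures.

Heat lost by granite = heat gained by ethylene glycol + calorimeter.
(167.8)(0.806)(166.0 − T) = [(183.0)(2.35) + 45.6](T − 27.1)
135.2468 (166.0 − T) = 475.65 (T − 27.1)
22451 − 135.2468 T = 475.65 T − 12890
35341 = 610.8968 T
T = 57.85 °C

T_f = 57.9 °C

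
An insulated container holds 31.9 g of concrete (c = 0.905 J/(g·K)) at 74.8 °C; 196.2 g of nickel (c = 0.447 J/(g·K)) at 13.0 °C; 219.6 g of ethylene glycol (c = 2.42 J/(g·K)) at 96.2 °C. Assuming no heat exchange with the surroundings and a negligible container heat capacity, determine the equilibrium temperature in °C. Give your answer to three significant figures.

Σ mᵢcᵢ(T − Tᵢ) = 0  ⇒  T = Σ mᵢcᵢTᵢ / Σ mᵢcᵢ
Σ mᵢcᵢ = 31.9×0.905 + 196.2×0.447 + 219.6×2.42 = 648.0029
Σ mᵢcᵢTᵢ = 28.8695×74.8 + 87.7014×13.0 + 531.432×96.2 = 54423
T = 54423 / 648.0029 = 83.99 °C

T_f = 84.0 °C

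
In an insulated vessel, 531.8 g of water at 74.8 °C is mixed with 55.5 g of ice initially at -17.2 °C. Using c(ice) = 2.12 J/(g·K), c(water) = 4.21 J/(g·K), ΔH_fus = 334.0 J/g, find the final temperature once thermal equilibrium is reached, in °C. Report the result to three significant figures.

T_f = 59.4 °C

Heat to bring ice to 0 °C and melt it: q₁ = 55.5×2.12×17.2 + 55.5×334.0 = 20561 J
Heat the water can supply cooling to 0 °C: 531.8×4.21×74.8 = 167468 J > q₁, so all ice melts.
Energy balance: 531.8×4.21×(74.8 − T) = 20561 + 55.5×4.21×(T − 0)
2238.878(74.8 − T) = 20561 + 233.655 T
167468 − 20561 = 2472.533 T
T = 146907 / 2472.533 = 59.42 °C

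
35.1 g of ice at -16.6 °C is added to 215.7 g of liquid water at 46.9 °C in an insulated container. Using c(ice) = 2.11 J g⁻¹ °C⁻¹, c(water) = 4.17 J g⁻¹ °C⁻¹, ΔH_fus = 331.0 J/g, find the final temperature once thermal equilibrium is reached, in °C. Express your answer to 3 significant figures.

Heat to bring ice to 0 °C and melt it: q₁ = 35.1×2.11×16.6 + 35.1×331.0 = 12848 J
Heat the water can supply cooling to 0 °C: 215.7×4.17×46.9 = 42185.1 J > q₁, so all ice melts.
Energy balance: 215.7×4.17×(46.9 − T) = 12848 + 35.1×4.17×(T − 0)
899.469(46.9 − T) = 12848 + 146.367 T
42185.1 − 12848 = 1045.836 T
T = 29337.1 / 1045.836 = 28.05 °C

T_f = 28.1 °C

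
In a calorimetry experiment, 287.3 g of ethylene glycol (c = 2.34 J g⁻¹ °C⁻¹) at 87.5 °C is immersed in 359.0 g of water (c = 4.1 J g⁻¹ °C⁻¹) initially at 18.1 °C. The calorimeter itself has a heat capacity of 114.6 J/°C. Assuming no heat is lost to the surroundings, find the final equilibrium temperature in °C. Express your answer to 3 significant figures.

Heat lost by ethylene glycol = heat gained by water + calorimeter.
(287.3)(2.34)(87.5 − T) = [(359.0)(4.1) + 114.6](T − 18.1)
672.282 (87.5 − T) = 1586.5 (T − 18.1)
58825 − 672.282 T = 1586.5 T − 28716
87541 = 2258.782 T
T = 38.76 °C

T_f = 38.8 °C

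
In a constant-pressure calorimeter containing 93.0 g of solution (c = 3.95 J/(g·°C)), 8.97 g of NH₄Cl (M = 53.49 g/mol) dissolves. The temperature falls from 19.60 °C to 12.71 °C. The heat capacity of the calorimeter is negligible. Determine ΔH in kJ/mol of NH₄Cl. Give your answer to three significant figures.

|ΔT| = |12.71 − 19.60| = 6.89 °C
|q_surr| = (93.0 × 3.95) × 6.89 = 367.35 × 6.89 = 2531 J
n(NH₄Cl) = 8.97 / 53.49 = 0.1677 mol
Temperature fell, so q_rxn = +|q_surr| = 2.531 kJ
ΔH = q_rxn / n = 15.09 kJ/mol

ΔH = 15.1 kJ/mol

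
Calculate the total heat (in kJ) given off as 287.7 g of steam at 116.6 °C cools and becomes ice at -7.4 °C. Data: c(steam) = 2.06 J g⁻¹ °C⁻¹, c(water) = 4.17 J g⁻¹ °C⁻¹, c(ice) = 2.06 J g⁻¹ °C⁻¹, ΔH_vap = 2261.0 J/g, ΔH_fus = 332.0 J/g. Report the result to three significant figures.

q = 880 kJ

q1 (cool steam 116.6→100 °C): 287.7 × 2.06 × 16.6 = 9838 J
q2 (condense at 100 °C): 287.7 × 2261.0 = 650490 J
q3 (cool water 100→0 °C): 287.7 × 4.17 × 100.0 = 119971 J
q4 (freeze at 0 °C): 287.7 × 332.0 = 95516 J
q5 (cool ice 0→-7.4 °C): 287.7 × 2.06 × 7.4 = 4386 J
Total: 9838 + 650490 + 119971 + 95516 + 4386 = 880201 J = 880 kJ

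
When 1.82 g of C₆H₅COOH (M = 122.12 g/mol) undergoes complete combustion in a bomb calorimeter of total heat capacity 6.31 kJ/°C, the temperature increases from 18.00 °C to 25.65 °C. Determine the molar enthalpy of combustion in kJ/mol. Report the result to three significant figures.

ΔH = -3240 kJ/mol

ΔT = 25.65 − 18.00 = 7.65 °C
q_cal = C_cal × ΔT = 6.31 × 7.65 = 48.2715 kJ
n = 1.82 / 122.12 = 0.01490 mol
q_rxn = −q_cal = -48.2715 kJ
ΔH = -48.2715 / 0.01490 = -3240 kJ/mol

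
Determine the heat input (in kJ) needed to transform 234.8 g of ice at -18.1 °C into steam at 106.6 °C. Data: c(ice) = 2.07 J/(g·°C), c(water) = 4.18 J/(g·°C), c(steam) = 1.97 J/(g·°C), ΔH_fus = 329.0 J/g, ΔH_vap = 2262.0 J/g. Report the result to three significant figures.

q = 718 kJ

q1 (heat ice -18.1→0.0 °C): 234.8 × 2.07 × 18.1 = 8797 J
q2 (melt at 0 °C): 234.8 × 329.0 = 77249 J
q3 (heat water 0.0→100.0 °C): 234.8 × 4.18 × 100.0 = 98146 J
q4 (vaporize at 100 °C): 234.8 × 2262.0 = 531118 J
q5 (heat steam 100.0→106.6 °C): 234.8 × 1.97 × 6.6 = 3053 J
Total: 8797 + 77249 + 98146 + 531118 + 3053 = 718363 J = 718 kJ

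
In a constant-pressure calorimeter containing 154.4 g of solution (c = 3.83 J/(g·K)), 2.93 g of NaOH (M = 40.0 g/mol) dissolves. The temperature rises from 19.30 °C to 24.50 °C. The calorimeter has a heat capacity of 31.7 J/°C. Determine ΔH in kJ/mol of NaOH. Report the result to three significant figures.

ΔH = -44.2 kJ/mol

|ΔT| = |24.50 − 19.30| = 5.20 °C
|q_surr| = (154.4 × 3.83 + 31.7) × 5.20 = 623.052 × 5.20 = 3240 J
n(NaOH) = 2.93 / 40.0 = 0.07325 mol
Temperature rose, so q_rxn = −|q_surr| = -3.240 kJ
ΔH = q_rxn / n = -44.23 kJ/mol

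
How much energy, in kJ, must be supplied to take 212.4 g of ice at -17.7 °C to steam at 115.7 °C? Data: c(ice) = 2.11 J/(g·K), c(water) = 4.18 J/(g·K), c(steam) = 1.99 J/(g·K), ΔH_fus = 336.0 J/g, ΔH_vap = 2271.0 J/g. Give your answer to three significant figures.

q = 657 kJ

q1 (heat ice -17.7→0.0 °C): 212.4 × 2.11 × 17.7 = 7933 J
q2 (melt at 0 °C): 212.4 × 336.0 = 71366 J
q3 (heat water 0.0→100.0 °C): 212.4 × 4.18 × 100.0 = 88783 J
q4 (vaporize at 100 °C): 212.4 × 2271.0 = 482360 J
q5 (heat steam 100.0→115.7 °C): 212.4 × 1.99 × 15.7 = 6636 J
Total: 7933 + 71366 + 88783 + 482360 + 6636 = 657078 J = 657 kJ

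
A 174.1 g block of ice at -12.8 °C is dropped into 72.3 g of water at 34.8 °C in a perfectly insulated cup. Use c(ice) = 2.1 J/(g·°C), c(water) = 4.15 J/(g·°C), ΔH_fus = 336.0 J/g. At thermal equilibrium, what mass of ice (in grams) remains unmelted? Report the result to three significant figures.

Heat to warm all ice to 0 °C: 174.1×2.1×12.8 = 4679.8 J
Heat released by water cooling to 0 °C: 72.3×4.15×34.8 = 10442 J
10442 J < 4679.8 + 174.1×336.0 = 63177.4 J, so not all ice melts; final T = 0 °C.
Heat left for melting: 10442 − 4679.8 = 5762.2 J
Mass melted = 5762.2 / 336.0 = 17.15 g
Ice remaining = 174.1 − 17.15 = 156.95 g

m_ice remaining = 157 g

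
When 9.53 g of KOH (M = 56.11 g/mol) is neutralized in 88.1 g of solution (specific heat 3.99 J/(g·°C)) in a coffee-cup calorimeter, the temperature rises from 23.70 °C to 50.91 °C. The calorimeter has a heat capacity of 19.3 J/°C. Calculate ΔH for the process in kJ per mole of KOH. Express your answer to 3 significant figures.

|ΔT| = |50.91 − 23.70| = 27.21 °C
|q_surr| = (88.1 × 3.99 + 19.3) × 27.21 = 370.819 × 27.21 = 10090 J
n(KOH) = 9.53 / 56.11 = 0.1698 mol
Temperature rose, so q_rxn = −|q_surr| = -10.09 kJ
ΔH = q_rxn / n = -59.42 kJ/mol

ΔH = -59.4 kJ/mol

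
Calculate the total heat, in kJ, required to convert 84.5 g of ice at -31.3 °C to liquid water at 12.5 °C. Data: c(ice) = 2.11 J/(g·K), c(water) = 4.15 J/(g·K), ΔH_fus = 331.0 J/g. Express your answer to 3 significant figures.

q = 37.9 kJ

q1 (heat ice -31.3→0.0 °C): 84.5 × 2.11 × 31.3 = 5581 J
q2 (melt at 0 °C): 84.5 × 331.0 = 27970 J
q3 (heat water 0.0→12.5 °C): 84.5 × 4.15 × 12.5 = 4383 J
Total: 5581 + 27970 + 4383 = 37934 J = 37.9 kJ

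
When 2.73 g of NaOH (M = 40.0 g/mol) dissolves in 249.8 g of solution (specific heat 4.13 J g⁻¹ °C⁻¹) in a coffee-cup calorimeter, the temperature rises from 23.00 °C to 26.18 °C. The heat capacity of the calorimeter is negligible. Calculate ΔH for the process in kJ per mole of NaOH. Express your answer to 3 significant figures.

|ΔT| = |26.18 − 23.00| = 3.18 °C
|q_surr| = (249.8 × 4.13) × 3.18 = 1031.674 × 3.18 = 3281 J
n(NaOH) = 2.73 / 40.0 = 0.06825 mol
Temperature rose, so q_rxn = −|q_surr| = -3.281 kJ
ΔH = q_rxn / n = -48.07 kJ/mol

ΔH = -48.1 kJ/mol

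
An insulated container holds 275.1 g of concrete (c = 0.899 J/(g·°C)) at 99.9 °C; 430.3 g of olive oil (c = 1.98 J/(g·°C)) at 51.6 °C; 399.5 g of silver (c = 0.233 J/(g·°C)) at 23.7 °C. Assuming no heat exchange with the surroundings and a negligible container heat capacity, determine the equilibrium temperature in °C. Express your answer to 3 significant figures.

Σ mᵢcᵢ(T − Tᵢ) = 0  ⇒  T = Σ mᵢcᵢTᵢ / Σ mᵢcᵢ
Σ mᵢcᵢ = 275.1×0.899 + 430.3×1.98 + 399.5×0.233 = 1192.3924
Σ mᵢcᵢTᵢ = 247.3149×99.9 + 851.994×51.6 + 93.0835×23.7 = 70876
T = 70876 / 1192.3924 = 59.44 °C

T_f = 59.4 °C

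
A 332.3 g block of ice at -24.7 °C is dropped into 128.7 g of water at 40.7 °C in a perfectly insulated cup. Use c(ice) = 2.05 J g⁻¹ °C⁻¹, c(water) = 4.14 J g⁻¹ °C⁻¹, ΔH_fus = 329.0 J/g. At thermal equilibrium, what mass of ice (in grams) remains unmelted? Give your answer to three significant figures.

Heat to warm all ice to 0 °C: 332.3×2.05×24.7 = 16826 J
Heat released by water cooling to 0 °C: 128.7×4.14×40.7 = 21686 J
21686 J < 16826 + 332.3×329.0 = 126152.7 J, so not all ice melts; final T = 0 °C.
Heat left for melting: 21686 − 16826 = 4860 J
Mass melted = 4860 / 329.0 = 14.77 g
Ice remaining = 332.3 − 14.77 = 317.53 g

m_ice remaining = 318 g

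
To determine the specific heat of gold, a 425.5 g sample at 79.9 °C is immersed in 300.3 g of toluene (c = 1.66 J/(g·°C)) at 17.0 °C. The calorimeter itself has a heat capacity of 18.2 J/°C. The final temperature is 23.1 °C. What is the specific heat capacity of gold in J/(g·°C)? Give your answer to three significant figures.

q_gained = (300.3 × 1.66 + 18.2) × (23.1 − 17.0) = 3152 J
q_lost = 425.5 × c × (79.9 − 23.1) = 24168.4 c
Set equal: c = 3152 / 24168.4 = 0.130 J/(g·°C)

c = 0.130 J/(g·°C)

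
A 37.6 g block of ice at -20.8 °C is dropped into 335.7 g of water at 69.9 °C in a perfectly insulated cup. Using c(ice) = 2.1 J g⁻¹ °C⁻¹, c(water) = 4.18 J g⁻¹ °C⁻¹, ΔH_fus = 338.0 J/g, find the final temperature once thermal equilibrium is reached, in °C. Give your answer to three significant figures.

Heat to bring ice to 0 °C and melt it: q₁ = 37.6×2.1×20.8 + 37.6×338.0 = 14351 J
Heat the water can supply cooling to 0 °C: 335.7×4.18×69.9 = 98085.5 J > q₁, so all ice melts.
Energy balance: 335.7×4.18×(69.9 − T) = 14351 + 37.6×4.18×(T − 0)
1403.226(69.9 − T) = 14351 + 157.168 T
98085.5 − 14351 = 1560.394 T
T = 83734.5 / 1560.394 = 53.66 °C

T_f = 53.7 °C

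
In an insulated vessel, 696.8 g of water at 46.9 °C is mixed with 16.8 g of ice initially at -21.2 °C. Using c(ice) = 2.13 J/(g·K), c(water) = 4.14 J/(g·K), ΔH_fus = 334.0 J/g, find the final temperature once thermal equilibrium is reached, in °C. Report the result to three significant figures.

Heat to bring ice to 0 °C and melt it: q₁ = 16.8×2.13×21.2 + 16.8×334.0 = 6369.8 J
Heat the water can supply cooling to 0 °C: 696.8×4.14×46.9 = 135295 J > q₁, so all ice melts.
Energy balance: 696.8×4.14×(46.9 − T) = 6369.8 + 16.8×4.14×(T − 0)
2884.752(46.9 − T) = 6369.8 + 69.552 T
135295 − 6369.8 = 2954.304 T
T = 128925.2 / 2954.304 = 43.64 °C

T_f = 43.6 °C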